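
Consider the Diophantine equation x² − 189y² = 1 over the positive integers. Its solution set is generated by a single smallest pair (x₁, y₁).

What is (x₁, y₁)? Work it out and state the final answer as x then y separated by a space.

√189 → a₀=13, period (1,2,1,26); ℓ=4 even so k=3
a_0=13:  p_0=13·1+0=13,  q_0=13·0+1=1
a_1=1:  p_1=1·13+1=14,  q_1=1·1+0=1
a_2=2:  p_2=2·14+13=41,  q_2=2·1+1=3
a_3=1:  p_3=1·41+14=55,  q_3=1·3+1=4
→ (55, 4).  Check: 55²=3025, 189·4²=3024, difference 1.

55 4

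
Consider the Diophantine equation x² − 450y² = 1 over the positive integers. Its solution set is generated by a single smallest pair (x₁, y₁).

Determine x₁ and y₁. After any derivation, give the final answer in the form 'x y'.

19601 924

d=450: √d = [21; 4,1,2,4,2,1,4,42] (ℓ=8, even), read p_7/q_7
a_0=21:  p_0=21·1+0=21,  q_0=21·0+1=1
…
a_5=2:  p_5=2·1294+297=2885,  q_5=2·61+14=136
a_6=1:  p_6=1·2885+1294=4179,  q_6=1·136+61=197
a_7=4:  p_7=4·4179+2885=19601,  q_7=4·197+136=924
fundamental: x₁=19601, y₁=924  (since 384199201 − 450·853776 = 1)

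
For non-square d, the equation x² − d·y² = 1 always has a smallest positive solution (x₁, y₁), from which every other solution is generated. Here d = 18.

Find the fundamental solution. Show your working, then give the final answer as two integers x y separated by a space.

17 4

d=18: √d = [4; 4,8] (ℓ=2, even), read p_1/q_1
step 0: (4, 1)  from 4·(1,0) + (0,1)
step 1: (17, 4)  from 4·(4,1) + (1,0)
fundamental: x₁=17, y₁=4  (since 289 − 18·16 = 1)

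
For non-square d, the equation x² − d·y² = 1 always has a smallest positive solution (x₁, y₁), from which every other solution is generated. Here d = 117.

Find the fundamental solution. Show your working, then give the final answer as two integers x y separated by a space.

[10; 1,4,2,4,1,20] for √117; ℓ=6 ⇒ convergent index 5
i=0: a=10 ⇒ p=10, q=1
…
i=2: a=4 ⇒ p=54, q=5
i=3: a=2 ⇒ p=119, q=11
i=4: a=4 ⇒ p=530, q=49
i=5: a=1 ⇒ p=649, q=60
→ (649, 60).  Check: 649²=421201, 117·60²=421200, difference 1.

649 60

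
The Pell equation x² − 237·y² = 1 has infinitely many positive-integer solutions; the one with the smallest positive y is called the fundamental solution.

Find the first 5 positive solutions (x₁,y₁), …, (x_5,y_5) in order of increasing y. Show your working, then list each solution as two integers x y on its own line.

228151 14820
104105757601 6762395640
47503665404623351 3085694655308460
21676017531356338550401 1408008642599798519280
9890810151545456327820453751 642477159632487569289194100

[15; 2,1,1,7,10,7,1,1,2,30] for √237; ℓ=10 ⇒ convergent index 9
k=0  a_k=15  p_k/q_k = 15/1
k=1  a_k=2  p_k/q_k = 31/2
k=2  a_k=1  p_k/q_k = 46/3
k=3  a_k=1  p_k/q_k = 77/5
k=4  a_k=7  p_k/q_k = 585/38
k=5  a_k=10  p_k/q_k = 5927/385
k=6  a_k=7  p_k/q_k = 42074/2733
k=7  a_k=1  p_k/q_k = 48001/3118
k=8  a_k=1  p_k/q_k = 90075/5851
k=9  a_k=2  p_k/q_k = 228151/14820
(x₁, y₁) = (228151, 14820);  228151² − 237·14820² = 1 ✓
(228151+14820√237)^2 = 104105757601 + 6762395640√237
(228151+14820√237)^3 = 47503665404623351 + 3085694655308460√237
(228151+14820√237)^4 = 21676017531356338550401 + 1408008642599798519280√237
(228151+14820√237)^5 = 9890810151545456327820453751 + 642477159632487569289194100√237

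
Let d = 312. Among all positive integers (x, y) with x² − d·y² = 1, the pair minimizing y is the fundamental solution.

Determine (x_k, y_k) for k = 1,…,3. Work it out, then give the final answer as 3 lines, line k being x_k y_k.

53 3
5617 318
595349 33705

[17; 1,1,1,34] for √312; ℓ=4 ⇒ convergent index 3
a_0=17:  p_0=17·1+0=17,  q_0=17·0+1=1
a_1=1:  p_1=1·17+1=18,  q_1=1·1+0=1
a_2=1:  p_2=1·18+17=35,  q_2=1·1+1=2
a_3=1:  p_3=1·35+18=53,  q_3=1·2+1=3
→ (53, 3).  Check: 53²=2809, 312·3²=2808, difference 1.
k=2:  x_2 = 53·53+312·3·3 = 5617,  y_2 = 53·3+3·53 = 318
k=3:  x_3 = 53·5617+312·3·318 = 595349,  y_3 = 53·318+3·5617 = 33705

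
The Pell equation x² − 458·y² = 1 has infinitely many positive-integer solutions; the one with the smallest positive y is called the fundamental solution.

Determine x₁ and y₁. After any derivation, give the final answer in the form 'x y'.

22899 1070

√458 → a₀=21, period (2,2,42); ℓ=3 odd so k=5
a_0=21:  p_0=21·1+0=21,  q_0=21·0+1=1
a_1=2:  p_1=2·21+1=43,  q_1=2·1+0=2
…
a_4=2:  p_4=2·4537+107=9181,  q_4=2·212+5=429
a_5=2:  p_5=2·9181+4537=22899,  q_5=2·429+212=1070
→ (22899, 1070).  Check: 22899²=524364201, 458·1070²=524364200, difference 1.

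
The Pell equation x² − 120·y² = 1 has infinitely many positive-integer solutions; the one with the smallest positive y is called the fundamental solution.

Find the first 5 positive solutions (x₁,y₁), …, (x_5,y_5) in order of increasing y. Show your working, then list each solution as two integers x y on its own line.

11 1
241 22
5291 483
116161 10604
2550251 232805

√120 → a₀=10, period (1,20); ℓ=2 even so k=1
a_0=10:  p_0=10·1+0=10,  q_0=10·0+1=1
a_1=1:  p_1=1·10+1=11,  q_1=1·1+0=1
(x₁, y₁) = (11, 1);  11² − 120·1² = 1 ✓
n=2: (11,1)∘(11,1) = (11·11+120·1·1, 11·1+1·11) = (241,22)
n=3: (241,22)∘(11,1) = (11·241+120·1·22, 11·22+1·241) = (5291,483)
n=4: (5291,483)∘(11,1) = (11·5291+120·1·483, 11·483+1·5291) = (116161,10604)
n=5: (116161,10604)∘(11,1) = (11·116161+120·1·10604, 11·10604+1·116161) = (2550251,232805)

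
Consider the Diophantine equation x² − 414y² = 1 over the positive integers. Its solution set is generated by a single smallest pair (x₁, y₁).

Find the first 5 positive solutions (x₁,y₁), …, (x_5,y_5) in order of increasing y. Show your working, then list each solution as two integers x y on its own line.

24335 1196
1184384449 58209320
57643991108495 2833047603204
2805533046066067201 137884426789729360
136545293294391499564175 6710835049023080347996

d=414: √d = [20; 2,1,7,2,7,1,2,40] (ℓ=8, even), read p_7/q_7
i=0: a=20 ⇒ p=20, q=1
i=1: a=2 ⇒ p=41, q=2
i=2: a=1 ⇒ p=61, q=3
i=3: a=7 ⇒ p=468, q=23
…
i=6: a=1 ⇒ p=8444, q=415
i=7: a=2 ⇒ p=24335, q=1196
→ (24335, 1196).  Check: 24335²=592192225, 414·1196²=592192224, difference 1.
(x_2, y_2) = (24335·24335 + 414·1196·1196, 24335·1196 + 1196·24335) = (1184384449, 58209320)
(x_3, y_3) = (24335·1184384449 + 414·1196·58209320, 24335·58209320 + 1196·1184384449) = (57643991108495, 2833047603204)
(x_4, y_4) = (24335·57643991108495 + 414·1196·2833047603204, 24335·2833047603204 + 1196·57643991108495) = (2805533046066067201, 137884426789729360)
(x_5, y_5) = (24335·2805533046066067201 + 414·1196·137884426789729360, 24335·137884426789729360 + 1196·2805533046066067201) = (136545293294391499564175, 6710835049023080347996)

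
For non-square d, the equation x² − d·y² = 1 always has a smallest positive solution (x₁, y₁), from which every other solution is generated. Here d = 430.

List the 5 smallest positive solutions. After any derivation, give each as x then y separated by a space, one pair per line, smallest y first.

[20; 1,2,1,3,1,…,2,1,40] for √430; ℓ=14 ⇒ convergent index 13
k=0  a_k=20  p_k/q_k = 20/1
k=1  a_k=1  p_k/q_k = 21/1
k=2  a_k=2  p_k/q_k = 62/3
k=3  a_k=1  p_k/q_k = 83/4
k=4  a_k=3  p_k/q_k = 311/15
k=5  a_k=1  p_k/q_k = 394/19
…
k=7  a_k=8  p_k/q_k = 21794/1051
…
k=10  a_k=3  p_k/q_k = 599138/28893
…
k=12  a_k=2  p_k/q_k = 2107880/101651
k=13  a_k=1  p_k/q_k = 2862251/138030
fundamental: x₁=2862251, y₁=138030  (since 8192480787001 − 430·19052280900 = 1)
n=2: (2862251,138030)∘(2862251,138030) = (2862251·2862251+430·138030·138030, 2862251·138030+138030·2862251) = (16384961574001,790153011060)
n=3: (16384961574001,790153011060)∘(2862251,138030) = (2862251·16384961574001+430·138030·790153011060, 2862251·790153011060+138030·16384961574001) = (93795745300289010251,4523232492118854090)
n=4: (93795745300289010251,4523232492118854090)∘(2862251,138030) = (2862251·93795745300289010251+430·138030·4523232492118854090, 2862251·4523232492118854090+138030·93795745300289010251) = (536933931562978654798296001,25893253447598574322902120)
n=5: (536933931562978654798296001,25893253447598574322902120)∘(2862251,138030) = (2862251·536933931562978654798296001+430·138030·25893253447598574322902120, 2862251·25893253447598574322902120+138030·536933931562978654798296001) = (3073679365100040639604854765306251,148225981147280410676109712890150)

2862251 138030
16384961574001 790153011060
93795745300289010251 4523232492118854090
536933931562978654798296001 25893253447598574322902120
3073679365100040639604854765306251 148225981147280410676109712890150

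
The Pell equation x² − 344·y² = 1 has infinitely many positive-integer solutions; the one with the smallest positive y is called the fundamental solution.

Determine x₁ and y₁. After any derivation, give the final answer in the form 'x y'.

√344 = [18; 1,1,4,1,3,1,4,1,1,36, …], period ℓ=10 (even) → k=9
k=0  a_k=18  p_k/q_k = 18/1
k=1  a_k=1  p_k/q_k = 19/1
…
k=3  a_k=4  p_k/q_k = 167/9
…
k=5  a_k=3  p_k/q_k = 779/42
k=6  a_k=1  p_k/q_k = 983/53
k=7  a_k=4  p_k/q_k = 4711/254
k=8  a_k=1  p_k/q_k = 5694/307
k=9  a_k=1  p_k/q_k = 10405/561
(x₁, y₁) = (10405, 561);  10405² − 344·561² = 1 ✓

10405 561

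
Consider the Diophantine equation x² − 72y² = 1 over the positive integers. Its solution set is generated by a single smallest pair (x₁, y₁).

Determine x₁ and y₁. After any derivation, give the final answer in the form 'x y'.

17 2

d=72: √d = [8; 2,16] (ℓ=2, even), read p_1/q_1
i=0: a=8 ⇒ p=8, q=1
i=1: a=2 ⇒ p=17, q=2
fundamental: x₁=17, y₁=2  (since 289 − 72·4 = 1)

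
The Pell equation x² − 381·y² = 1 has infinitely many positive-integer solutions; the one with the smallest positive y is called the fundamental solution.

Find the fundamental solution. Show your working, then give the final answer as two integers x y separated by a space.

√381 → a₀=19, period (1,1,12,1,1,38); ℓ=6 even so k=5
step 0: (19, 1)  from 19·(1,0) + (0,1)
…
step 3: (488, 25)  from 12·(39,2) + (20,1)
step 4: (527, 27)  from 1·(488,25) + (39,2)
step 5: (1015, 52)  from 1·(527,27) + (488,25)
→ (1015, 52).  Check: 1015²=1030225, 381·52²=1030224, difference 1.

1015 52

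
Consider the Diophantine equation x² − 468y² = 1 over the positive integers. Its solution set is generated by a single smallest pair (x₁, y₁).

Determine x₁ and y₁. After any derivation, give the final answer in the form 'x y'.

√468 → a₀=21, period (1,1,1,2,1,1,1,42); ℓ=8 even so k=7
step 0: (21, 1)  from 21·(1,0) + (0,1)
step 1: (22, 1)  from 1·(21,1) + (1,0)
…
step 3: (65, 3)  from 1·(43,2) + (22,1)
step 4: (173, 8)  from 2·(65,3) + (43,2)
…
step 6: (411, 19)  from 1·(238,11) + (173,8)
step 7: (649, 30)  from 1·(411,19) + (238,11)
(x₁, y₁) = (649, 30);  649² − 468·30² = 1 ✓

649 30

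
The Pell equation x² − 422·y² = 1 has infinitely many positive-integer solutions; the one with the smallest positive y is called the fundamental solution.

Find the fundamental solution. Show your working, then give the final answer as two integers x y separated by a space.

7022501 341850

[20; 1,1,5,2,1,…,1,1,40] for √422; ℓ=14 ⇒ convergent index 13
k=0  a_k=20  p_k/q_k = 20/1
…
k=5  a_k=1  p_k/q_k = 719/35
…
k=7  a_k=20  p_k/q_k = 53719/2615
…
k=10  a_k=2  p_k/q_k = 598859/29152
…
k=12  a_k=1  p_k/q_k = 3810680/185501
k=13  a_k=1  p_k/q_k = 7022501/341850
fundamental: x₁=7022501, y₁=341850  (since 49315520295001 − 422·116861422500 = 1)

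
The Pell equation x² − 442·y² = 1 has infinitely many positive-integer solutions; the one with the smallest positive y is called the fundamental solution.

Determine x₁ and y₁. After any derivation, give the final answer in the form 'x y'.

883 42

d=442: √d = [21; 42] (ℓ=1, odd), read p_1/q_1
a_0=21:  p_0=21·1+0=21,  q_0=21·0+1=1
a_1=42:  p_1=42·21+1=883,  q_1=42·1+0=42
→ (883, 42).  Check: 883²=779689, 442·42²=779688, difference 1.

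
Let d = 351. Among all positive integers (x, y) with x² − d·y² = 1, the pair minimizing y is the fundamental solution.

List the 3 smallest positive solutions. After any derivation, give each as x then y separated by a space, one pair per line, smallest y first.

[18; 1,2,1,3,2,2,2,3,1,2,1,36] for √351; ℓ=12 ⇒ convergent index 11
k=0  a_k=18  p_k/q_k = 18/1
…
k=2  a_k=2  p_k/q_k = 56/3
k=3  a_k=1  p_k/q_k = 75/4
…
k=8  a_k=3  p_k/q_k = 12796/683
…
k=10  a_k=2  p_k/q_k = 45882/2449
k=11  a_k=1  p_k/q_k = 62425/3332
(x₁, y₁) = (62425, 3332);  62425² − 351·3332² = 1 ✓
n=2: (62425,3332)∘(62425,3332) = (62425·62425+351·3332·3332, 62425·3332+3332·62425) = (7793761249,416000200)
n=3: (7793761249,416000200)∘(62425,3332) = (62425·7793761249+351·3332·416000200, 62425·416000200+3332·7793761249) = (973051091875225,51937624966668)

62425 3332
7793761249 416000200
973051091875225 51937624966668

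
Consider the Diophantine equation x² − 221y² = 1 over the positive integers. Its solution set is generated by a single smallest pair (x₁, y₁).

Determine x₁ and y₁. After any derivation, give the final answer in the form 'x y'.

√221 = [14; 1,6,2,6,1,28, …], period ℓ=6 (even) → k=5
step 0: (14, 1)  from 14·(1,0) + (0,1)
…
step 4: (1442, 97)  from 6·(223,15) + (104,7)
step 5: (1665, 112)  from 1·(1442,97) + (223,15)
fundamental: x₁=1665, y₁=112  (since 2772225 − 221·12544 = 1)

1665 112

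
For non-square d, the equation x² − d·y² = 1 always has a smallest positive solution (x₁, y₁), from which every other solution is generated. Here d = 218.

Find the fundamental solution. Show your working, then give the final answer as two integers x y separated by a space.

126003 8534

√218 → a₀=14, period (1,3,3,1,28); ℓ=5 odd so k=9
step 0: (14, 1)  from 14·(1,0) + (0,1)
…
step 3: (192, 13)  from 3·(59,4) + (15,1)
…
step 6: (7471, 506)  from 1·(7220,489) + (251,17)
step 7: (29633, 2007)  from 3·(7471,506) + (7220,489)
step 8: (96370, 6527)  from 3·(29633,2007) + (7471,506)
step 9: (126003, 8534)  from 1·(96370,6527) + (29633,2007)
→ (126003, 8534).  Check: 126003²=15876756009, 218·8534²=15876756008, difference 1.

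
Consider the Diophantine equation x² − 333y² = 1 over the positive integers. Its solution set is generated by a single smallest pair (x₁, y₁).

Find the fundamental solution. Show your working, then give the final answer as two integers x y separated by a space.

73 4

√333 = [18; 4,36, …], period ℓ=2 (even) → k=1
a_0=18:  p_0=18·1+0=18,  q_0=18·0+1=1
a_1=4:  p_1=4·18+1=73,  q_1=4·1+0=4
(x₁, y₁) = (73, 4);  73² − 333·4² = 1 ✓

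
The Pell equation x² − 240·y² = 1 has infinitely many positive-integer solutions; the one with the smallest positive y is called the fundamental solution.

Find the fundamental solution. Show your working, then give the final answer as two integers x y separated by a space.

31 2

d=240: √d = [15; 2,30] (ℓ=2, even), read p_1/q_1
step 0: (15, 1)  from 15·(1,0) + (0,1)
step 1: (31, 2)  from 2·(15,1) + (1,0)
fundamental: x₁=31, y₁=2  (since 961 − 240·4 = 1)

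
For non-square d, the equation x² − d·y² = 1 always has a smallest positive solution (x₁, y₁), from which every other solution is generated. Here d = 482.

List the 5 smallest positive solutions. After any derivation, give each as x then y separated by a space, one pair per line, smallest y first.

483 22
466577 21252
450712899 20529410
435388193857 19831388808
420584544552963 19157101059118

d=482: √d = [21; 1,20,1,42] (ℓ=4, even), read p_3/q_3
step 0: (21, 1)  from 21·(1,0) + (0,1)
step 1: (22, 1)  from 1·(21,1) + (1,0)
step 2: (461, 21)  from 20·(22,1) + (21,1)
step 3: (483, 22)  from 1·(461,21) + (22,1)
fundamental: x₁=483, y₁=22  (since 233289 − 482·484 = 1)
(483+22√482)^2 = 466577 + 21252√482
(483+22√482)^3 = 450712899 + 20529410√482
(483+22√482)^4 = 435388193857 + 19831388808√482
(483+22√482)^5 = 420584544552963 + 19157101059118√482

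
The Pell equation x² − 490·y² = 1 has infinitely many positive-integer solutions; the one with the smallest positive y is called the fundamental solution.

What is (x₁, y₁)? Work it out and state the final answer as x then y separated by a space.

1039681 46968

[22; 7,2,1,4,4,4,1,2,7,44] for √490; ℓ=10 ⇒ convergent index 9
a_0=22:  p_0=22·1+0=22,  q_0=22·0+1=1
a_1=7:  p_1=7·22+1=155,  q_1=7·1+0=7
…
a_3=1:  p_3=1·332+155=487,  q_3=1·15+7=22
…
a_8=2:  p_8=2·50315+40708=141338,  q_8=2·2273+1839=6385
a_9=7:  p_9=7·141338+50315=1039681,  q_9=7·6385+2273=46968
(x₁, y₁) = (1039681, 46968);  1039681² − 490·46968² = 1 ✓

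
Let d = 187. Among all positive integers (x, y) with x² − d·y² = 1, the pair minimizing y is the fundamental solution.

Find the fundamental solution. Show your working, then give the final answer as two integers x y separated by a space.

√187 → a₀=13, period (1,2,13,2,1,26); ℓ=6 even so k=5
k=0  a_k=13  p_k/q_k = 13/1
…
k=2  a_k=2  p_k/q_k = 41/3
k=3  a_k=13  p_k/q_k = 547/40
k=4  a_k=2  p_k/q_k = 1135/83
k=5  a_k=1  p_k/q_k = 1682/123
→ (1682, 123).  Check: 1682²=2829124, 187·123²=2829123, difference 1.

1682 123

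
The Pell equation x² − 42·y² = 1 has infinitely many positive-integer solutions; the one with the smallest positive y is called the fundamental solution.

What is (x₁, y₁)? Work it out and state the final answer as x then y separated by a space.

13 2

d=42: √d = [6; 2,12] (ℓ=2, even), read p_1/q_1
k=0  a_k=6  p_k/q_k = 6/1
k=1  a_k=2  p_k/q_k = 13/2
→ (13, 2).  Check: 13²=169, 42·2²=168, difference 1.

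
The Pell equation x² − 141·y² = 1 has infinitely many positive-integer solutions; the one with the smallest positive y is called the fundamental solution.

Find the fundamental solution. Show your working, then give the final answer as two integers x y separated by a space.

95 8

d=141: √d = [11; 1,6,1,22] (ℓ=4, even), read p_3/q_3
step 0: (11, 1)  from 11·(1,0) + (0,1)
step 1: (12, 1)  from 1·(11,1) + (1,0)
step 2: (83, 7)  from 6·(12,1) + (11,1)
step 3: (95, 8)  from 1·(83,7) + (12,1)
(x₁, y₁) = (95, 8);  95² − 141·8² = 1 ✓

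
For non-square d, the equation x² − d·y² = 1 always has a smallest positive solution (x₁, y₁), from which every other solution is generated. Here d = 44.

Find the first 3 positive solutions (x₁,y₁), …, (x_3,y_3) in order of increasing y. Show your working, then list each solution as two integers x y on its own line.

d=44: √d = [6; 1,1,1,2,1,1,1,12] (ℓ=8, even), read p_7/q_7
step 0: (6, 1)  from 6·(1,0) + (0,1)
…
step 2: (13, 2)  from 1·(7,1) + (6,1)
step 3: (20, 3)  from 1·(13,2) + (7,1)
…
step 6: (126, 19)  from 1·(73,11) + (53,8)
step 7: (199, 30)  from 1·(126,19) + (73,11)
(x₁, y₁) = (199, 30);  199² − 44·30² = 1 ✓
k=2:  x_2 = 199·199+44·30·30 = 79201,  y_2 = 199·30+30·199 = 11940
k=3:  x_3 = 199·79201+44·30·11940 = 31521799,  y_3 = 199·11940+30·79201 = 4752090

199 30
79201 11940
31521799 4752090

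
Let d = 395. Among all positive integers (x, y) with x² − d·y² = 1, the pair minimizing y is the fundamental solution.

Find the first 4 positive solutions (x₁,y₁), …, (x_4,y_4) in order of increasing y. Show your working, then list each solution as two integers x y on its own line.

159 8
50561 2544
16078239 808984
5112829441 257254368

√395 → a₀=19, period (1,6,1,38); ℓ=4 even so k=3
k=0  a_k=19  p_k/q_k = 19/1
k=1  a_k=1  p_k/q_k = 20/1
k=2  a_k=6  p_k/q_k = 139/7
k=3  a_k=1  p_k/q_k = 159/8
(x₁, y₁) = (159, 8);  159² − 395·8² = 1 ✓
n=2: (159,8)∘(159,8) = (159·159+395·8·8, 159·8+8·159) = (50561,2544)
n=3: (50561,2544)∘(159,8) = (159·50561+395·8·2544, 159·2544+8·50561) = (16078239,808984)
n=4: (16078239,808984)∘(159,8) = (159·16078239+395·8·808984, 159·808984+8·16078239) = (5112829441,257254368)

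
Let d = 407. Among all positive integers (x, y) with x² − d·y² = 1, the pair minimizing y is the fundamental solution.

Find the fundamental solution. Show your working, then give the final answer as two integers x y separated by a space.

d=407: √d = [20; 5,1,2,1,5,40] (ℓ=6, even), read p_5/q_5
i=0: a=20 ⇒ p=20, q=1
…
i=2: a=1 ⇒ p=121, q=6
i=3: a=2 ⇒ p=343, q=17
i=4: a=1 ⇒ p=464, q=23
i=5: a=5 ⇒ p=2663, q=132
→ (2663, 132).  Check: 2663²=7091569, 407·132²=7091568, difference 1.

2663 132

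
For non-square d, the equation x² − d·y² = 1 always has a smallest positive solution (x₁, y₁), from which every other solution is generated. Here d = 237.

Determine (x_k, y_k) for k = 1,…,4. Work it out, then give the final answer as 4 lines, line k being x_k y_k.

√237 → a₀=15, period (2,1,1,7,10,7,1,1,2,30); ℓ=10 even so k=9
i=0: a=15 ⇒ p=15, q=1
…
i=3: a=1 ⇒ p=77, q=5
i=4: a=7 ⇒ p=585, q=38
…
i=8: a=1 ⇒ p=90075, q=5851
i=9: a=2 ⇒ p=228151, q=14820
(x₁, y₁) = (228151, 14820);  228151² − 237·14820² = 1 ✓
k=2:  x_2 = 228151·228151+237·14820·14820 = 104105757601,  y_2 = 228151·14820+14820·228151 = 6762395640
k=3:  x_3 = 228151·104105757601+237·14820·6762395640 = 47503665404623351,  y_3 = 228151·6762395640+14820·104105757601 = 3085694655308460
k=4:  x_4 = 228151·47503665404623351+237·14820·3085694655308460 = 21676017531356338550401,  y_4 = 228151·3085694655308460+14820·47503665404623351 = 1408008642599798519280

228151 14820
104105757601 6762395640
47503665404623351 3085694655308460
21676017531356338550401 1408008642599798519280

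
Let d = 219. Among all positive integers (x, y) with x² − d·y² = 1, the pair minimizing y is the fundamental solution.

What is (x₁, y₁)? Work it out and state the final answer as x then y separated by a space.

74 5

d=219: √d = [14; 1,3,1,28] (ℓ=4, even), read p_3/q_3
k=0  a_k=14  p_k/q_k = 14/1
k=1  a_k=1  p_k/q_k = 15/1
k=2  a_k=3  p_k/q_k = 59/4
k=3  a_k=1  p_k/q_k = 74/5
→ (74, 5).  Check: 74²=5476, 219·5²=5475, difference 1.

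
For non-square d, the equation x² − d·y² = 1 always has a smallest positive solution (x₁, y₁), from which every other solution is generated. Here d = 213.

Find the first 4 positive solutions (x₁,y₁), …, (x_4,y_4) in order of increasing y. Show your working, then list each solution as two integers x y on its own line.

√213 = [14; 1,1,2,6,1,8,1,6,2,1,1,28, …], period ℓ=12 (even) → k=11
a_0=14:  p_0=14·1+0=14,  q_0=14·0+1=1
…
a_6=8:  p_6=8·540+467=4787,  q_6=8·37+32=328
a_7=1:  p_7=1·4787+540=5327,  q_7=1·328+37=365
…
a_9=2:  p_9=2·36749+5327=78825,  q_9=2·2518+365=5401
a_10=1:  p_10=1·78825+36749=115574,  q_10=1·5401+2518=7919
a_11=1:  p_11=1·115574+78825=194399,  q_11=1·7919+5401=13320
fundamental: x₁=194399, y₁=13320  (since 37790971201 − 213·177422400 = 1)
(x_2, y_2) = (194399·194399 + 213·13320·13320, 194399·13320 + 13320·194399) = (75581942401, 5178789360)
(x_3, y_3) = (194399·75581942401 + 213·13320·5178789360, 194399·5178789360 + 13320·75581942401) = (29386108041429599, 2013502945575960)
(x_4, y_4) = (194399·29386108041429599 + 213·13320·2013502945575960, 194399·2013502945575960 + 13320·29386108041429599) = (11425260034216163289601, 782845918228863306720)

194399 13320
75581942401 5178789360
29386108041429599 2013502945575960
11425260034216163289601 782845918228863306720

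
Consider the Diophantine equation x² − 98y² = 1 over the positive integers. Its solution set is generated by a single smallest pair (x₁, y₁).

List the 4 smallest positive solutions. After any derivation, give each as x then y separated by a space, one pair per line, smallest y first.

99 10
19601 1980
3880899 392030
768398401 77619960

d=98: √d = [9; 1,8,1,18] (ℓ=4, even), read p_3/q_3
step 0: (9, 1)  from 9·(1,0) + (0,1)
step 1: (10, 1)  from 1·(9,1) + (1,0)
step 2: (89, 9)  from 8·(10,1) + (9,1)
step 3: (99, 10)  from 1·(89,9) + (10,1)
(x₁, y₁) = (99, 10);  99² − 98·10² = 1 ✓
(99+10√98)^2 = 19601 + 1980√98
(99+10√98)^3 = 3880899 + 392030√98
(99+10√98)^4 = 768398401 + 77619960√98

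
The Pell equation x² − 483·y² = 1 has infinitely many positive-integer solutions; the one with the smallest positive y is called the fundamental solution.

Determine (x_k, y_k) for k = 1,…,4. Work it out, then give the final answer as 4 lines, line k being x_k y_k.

22 1
967 44
42526 1935
1870177 85096

d=483: √d = [21; 1,42] (ℓ=2, even), read p_1/q_1
i=0: a=21 ⇒ p=21, q=1
i=1: a=1 ⇒ p=22, q=1
fundamental: x₁=22, y₁=1  (since 484 − 483·1 = 1)
k=2:  x_2 = 22·22+483·1·1 = 967,  y_2 = 22·1+1·22 = 44
k=3:  x_3 = 22·967+483·1·44 = 42526,  y_3 = 22·44+1·967 = 1935
k=4:  x_4 = 22·42526+483·1·1935 = 1870177,  y_4 = 22·1935+1·42526 = 85096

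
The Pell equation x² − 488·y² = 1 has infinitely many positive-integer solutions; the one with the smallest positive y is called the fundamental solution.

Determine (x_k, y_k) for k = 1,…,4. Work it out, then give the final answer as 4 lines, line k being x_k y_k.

[22; 11,44] for √488; ℓ=2 ⇒ convergent index 1
i=0: a=22 ⇒ p=22, q=1
i=1: a=11 ⇒ p=243, q=11
fundamental: x₁=243, y₁=11  (since 59049 − 488·121 = 1)
(243+11√488)^2 = 118097 + 5346√488
(243+11√488)^3 = 57394899 + 2598145√488
(243+11√488)^4 = 27893802817 + 1262693124√488

243 11
118097 5346
57394899 2598145
27893802817 1262693124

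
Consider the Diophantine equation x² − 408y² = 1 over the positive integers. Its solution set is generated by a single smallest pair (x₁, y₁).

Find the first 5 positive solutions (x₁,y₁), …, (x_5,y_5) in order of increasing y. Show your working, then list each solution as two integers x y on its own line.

[20; 5,40] for √408; ℓ=2 ⇒ convergent index 1
a_0=20:  p_0=20·1+0=20,  q_0=20·0+1=1
a_1=5:  p_1=5·20+1=101,  q_1=5·1+0=5
(x₁, y₁) = (101, 5);  101² − 408·5² = 1 ✓
n=2: (101,5)∘(101,5) = (101·101+408·5·5, 101·5+5·101) = (20401,1010)
n=3: (20401,1010)∘(101,5) = (101·20401+408·5·1010, 101·1010+5·20401) = (4120901,204015)
n=4: (4120901,204015)∘(101,5) = (101·4120901+408·5·204015, 101·204015+5·4120901) = (832401601,41210020)
n=5: (832401601,41210020)∘(101,5) = (101·832401601+408·5·41210020, 101·41210020+5·832401601) = (168141002501,8324220025)

101 5
20401 1010
4120901 204015
832401601 41210020
168141002501 8324220025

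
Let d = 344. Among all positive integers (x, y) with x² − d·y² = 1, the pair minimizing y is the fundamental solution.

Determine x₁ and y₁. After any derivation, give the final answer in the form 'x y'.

10405 561

√344 → a₀=18, period (1,1,4,1,3,1,4,1,1,36); ℓ=10 even so k=9
k=0  a_k=18  p_k/q_k = 18/1
k=1  a_k=1  p_k/q_k = 19/1
k=2  a_k=1  p_k/q_k = 37/2
…
k=4  a_k=1  p_k/q_k = 204/11
k=5  a_k=3  p_k/q_k = 779/42
k=6  a_k=1  p_k/q_k = 983/53
…
k=8  a_k=1  p_k/q_k = 5694/307
k=9  a_k=1  p_k/q_k = 10405/561
fundamental: x₁=10405, y₁=561  (since 108264025 − 344·314721 = 1)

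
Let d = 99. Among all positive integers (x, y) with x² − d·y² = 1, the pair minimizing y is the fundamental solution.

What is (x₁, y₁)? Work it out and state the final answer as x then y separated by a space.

10 1

[9; 1,18] for √99; ℓ=2 ⇒ convergent index 1
i=0: a=9 ⇒ p=9, q=1
i=1: a=1 ⇒ p=10, q=1
(x₁, y₁) = (10, 1);  10² − 99·1² = 1 ✓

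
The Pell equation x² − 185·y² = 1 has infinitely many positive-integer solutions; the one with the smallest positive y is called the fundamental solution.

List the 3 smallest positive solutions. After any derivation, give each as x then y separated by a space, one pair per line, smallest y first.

9249 680
171088001 12578640
3164785833249 232679682040

d=185: √d = [13; 1,1,1,1,26] (ℓ=5, odd), read p_9/q_9
step 0: (13, 1)  from 13·(1,0) + (0,1)
step 1: (14, 1)  from 1·(13,1) + (1,0)
…
step 3: (41, 3)  from 1·(27,2) + (14,1)
step 4: (68, 5)  from 1·(41,3) + (27,2)
step 5: (1809, 133)  from 26·(68,5) + (41,3)
step 6: (1877, 138)  from 1·(1809,133) + (68,5)
step 7: (3686, 271)  from 1·(1877,138) + (1809,133)
step 8: (5563, 409)  from 1·(3686,271) + (1877,138)
step 9: (9249, 680)  from 1·(5563,409) + (3686,271)
→ (9249, 680).  Check: 9249²=85544001, 185·680²=85544000, difference 1.
k=2:  x_2 = 9249·9249+185·680·680 = 171088001,  y_2 = 9249·680+680·9249 = 12578640
k=3:  x_3 = 9249·171088001+185·680·12578640 = 3164785833249,  y_3 = 9249·12578640+680·171088001 = 232679682040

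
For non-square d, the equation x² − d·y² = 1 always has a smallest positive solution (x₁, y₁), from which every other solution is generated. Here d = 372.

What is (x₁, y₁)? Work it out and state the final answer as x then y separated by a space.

12151 630

d=372: √d = [19; 3,2,12,2,3,38] (ℓ=6, even), read p_5/q_5
k=0  a_k=19  p_k/q_k = 19/1
…
k=2  a_k=2  p_k/q_k = 135/7
…
k=4  a_k=2  p_k/q_k = 3491/181
k=5  a_k=3  p_k/q_k = 12151/630
→ (12151, 630).  Check: 12151²=147646801, 372·630²=147646800, difference 1.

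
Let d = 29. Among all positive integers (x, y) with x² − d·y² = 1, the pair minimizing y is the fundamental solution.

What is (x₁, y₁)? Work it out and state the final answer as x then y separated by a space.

√29 → a₀=5, period (2,1,1,2,10); ℓ=5 odd so k=9
i=0: a=5 ⇒ p=5, q=1
i=1: a=2 ⇒ p=11, q=2
i=2: a=1 ⇒ p=16, q=3
…
i=5: a=10 ⇒ p=727, q=135
i=6: a=2 ⇒ p=1524, q=283
i=7: a=1 ⇒ p=2251, q=418
i=8: a=1 ⇒ p=3775, q=701
i=9: a=2 ⇒ p=9801, q=1820
fundamental: x₁=9801, y₁=1820  (since 96059601 − 29·3312400 = 1)

9801 1820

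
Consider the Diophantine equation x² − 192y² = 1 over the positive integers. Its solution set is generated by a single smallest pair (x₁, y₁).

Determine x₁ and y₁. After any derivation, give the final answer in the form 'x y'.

97 7

d=192: √d = [13; 1,5,1,26] (ℓ=4, even), read p_3/q_3
step 0: (13, 1)  from 13·(1,0) + (0,1)
…
step 2: (83, 6)  from 5·(14,1) + (13,1)
step 3: (97, 7)  from 1·(83,6) + (14,1)
(x₁, y₁) = (97, 7);  97² − 192·7² = 1 ✓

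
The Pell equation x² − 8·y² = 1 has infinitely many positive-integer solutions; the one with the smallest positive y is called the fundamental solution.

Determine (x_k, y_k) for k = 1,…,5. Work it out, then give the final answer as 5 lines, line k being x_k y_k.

[2; 1,4] for √8; ℓ=2 ⇒ convergent index 1
k=0  a_k=2  p_k/q_k = 2/1
k=1  a_k=1  p_k/q_k = 3/1
→ (3, 1).  Check: 3²=9, 8·1²=8, difference 1.
k=2:  x_2 = 3·3+8·1·1 = 17,  y_2 = 3·1+1·3 = 6
k=3:  x_3 = 3·17+8·1·6 = 99,  y_3 = 3·6+1·17 = 35
k=4:  x_4 = 3·99+8·1·35 = 577,  y_4 = 3·35+1·99 = 204
k=5:  x_5 = 3·577+8·1·204 = 3363,  y_5 = 3·204+1·577 = 1189

3 1
17 6
99 35
577 204
3363 1189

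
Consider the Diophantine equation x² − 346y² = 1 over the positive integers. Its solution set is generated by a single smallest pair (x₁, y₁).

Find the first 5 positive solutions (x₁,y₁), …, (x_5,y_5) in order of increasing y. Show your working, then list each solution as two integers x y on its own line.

√346 = [18; 1,1,1,1,36, …], period ℓ=5 (odd) → k=9
k=0  a_k=18  p_k/q_k = 18/1
k=1  a_k=1  p_k/q_k = 19/1
k=2  a_k=1  p_k/q_k = 37/2
k=3  a_k=1  p_k/q_k = 56/3
k=4  a_k=1  p_k/q_k = 93/5
k=5  a_k=36  p_k/q_k = 3404/183
k=6  a_k=1  p_k/q_k = 3497/188
k=7  a_k=1  p_k/q_k = 6901/371
k=8  a_k=1  p_k/q_k = 10398/559
k=9  a_k=1  p_k/q_k = 17299/930
→ (17299, 930).  Check: 17299²=299255401, 346·930²=299255400, difference 1.
k=2:  x_2 = 17299·17299+346·930·930 = 598510801,  y_2 = 17299·930+930·17299 = 32176140
k=3:  x_3 = 17299·598510801+346·930·32176140 = 20707276675699,  y_3 = 17299·32176140+930·598510801 = 1113230090790
k=4:  x_4 = 17299·20707276675699+346·930·1113230090790 = 716430357827323201,  y_4 = 17299·1113230090790+930·20707276675699 = 38515534648976280
k=5:  x_5 = 17299·716430357827323201+346·930·38515534648976280 = 24787057499402451432499,  y_5 = 17299·38515534648976280+930·716430357827323201 = 1332560466672051244650

17299 930
598510801 32176140
20707276675699 1113230090790
716430357827323201 38515534648976280
24787057499402451432499 1332560466672051244650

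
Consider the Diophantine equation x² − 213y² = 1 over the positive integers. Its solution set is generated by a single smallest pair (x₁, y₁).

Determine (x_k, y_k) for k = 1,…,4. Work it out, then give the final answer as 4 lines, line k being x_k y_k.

194399 13320
75581942401 5178789360
29386108041429599 2013502945575960
11425260034216163289601 782845918228863306720

[14; 1,1,2,6,1,8,1,6,2,1,1,28] for √213; ℓ=12 ⇒ convergent index 11
i=0: a=14 ⇒ p=14, q=1
…
i=2: a=1 ⇒ p=29, q=2
i=3: a=2 ⇒ p=73, q=5
i=4: a=6 ⇒ p=467, q=32
…
i=8: a=6 ⇒ p=36749, q=2518
i=9: a=2 ⇒ p=78825, q=5401
i=10: a=1 ⇒ p=115574, q=7919
i=11: a=1 ⇒ p=194399, q=13320
fundamental: x₁=194399, y₁=13320  (since 37790971201 − 213·177422400 = 1)
(194399+13320√213)^2 = 75581942401 + 5178789360√213
(194399+13320√213)^3 = 29386108041429599 + 2013502945575960√213
(194399+13320√213)^4 = 11425260034216163289601 + 782845918228863306720√213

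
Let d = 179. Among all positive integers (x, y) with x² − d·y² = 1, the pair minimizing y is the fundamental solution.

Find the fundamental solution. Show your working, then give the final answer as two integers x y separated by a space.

√179 = [13; 2,1,1,1,3,…,1,2,26, …], period ℓ=14 (even) → k=13
i=0: a=13 ⇒ p=13, q=1
i=1: a=2 ⇒ p=27, q=2
i=2: a=1 ⇒ p=40, q=3
i=3: a=1 ⇒ p=67, q=5
…
i=5: a=3 ⇒ p=388, q=29
i=6: a=5 ⇒ p=2047, q=153
…
i=8: a=5 ⇒ p=137042, q=10243
…
i=12: a=1 ⇒ p=1588459, q=118727
i=13: a=2 ⇒ p=4190210, q=313191
→ (4190210, 313191).  Check: 4190210²=17557859844100, 179·313191²=17557859844099, difference 1.

4190210 313191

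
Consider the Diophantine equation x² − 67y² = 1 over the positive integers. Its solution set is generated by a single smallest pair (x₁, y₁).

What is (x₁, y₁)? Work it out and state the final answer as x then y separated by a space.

√67 → a₀=8, period (5,2,1,1,7,1,1,2,5,16); ℓ=10 even so k=9
i=0: a=8 ⇒ p=8, q=1
i=1: a=5 ⇒ p=41, q=5
i=2: a=2 ⇒ p=90, q=11
…
i=4: a=1 ⇒ p=221, q=27
i=5: a=7 ⇒ p=1678, q=205
…
i=7: a=1 ⇒ p=3577, q=437
i=8: a=2 ⇒ p=9053, q=1106
i=9: a=5 ⇒ p=48842, q=5967
(x₁, y₁) = (48842, 5967);  48842² − 67·5967² = 1 ✓

48842 5967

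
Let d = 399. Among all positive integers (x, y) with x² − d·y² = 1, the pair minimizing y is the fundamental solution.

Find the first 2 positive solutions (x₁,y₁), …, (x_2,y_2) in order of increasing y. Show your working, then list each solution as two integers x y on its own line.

20 1
799 40

√399 → a₀=19, period (1,38); ℓ=2 even so k=1
i=0: a=19 ⇒ p=19, q=1
i=1: a=1 ⇒ p=20, q=1
fundamental: x₁=20, y₁=1  (since 400 − 399·1 = 1)
n=2: (20,1)∘(20,1) = (20·20+399·1·1, 20·1+1·20) = (799,40)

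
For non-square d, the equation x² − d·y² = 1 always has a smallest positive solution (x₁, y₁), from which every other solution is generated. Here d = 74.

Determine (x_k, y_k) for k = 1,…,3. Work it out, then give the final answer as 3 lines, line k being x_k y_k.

√74 → a₀=8, period (1,1,1,1,16); ℓ=5 odd so k=9
i=0: a=8 ⇒ p=8, q=1
i=1: a=1 ⇒ p=9, q=1
…
i=3: a=1 ⇒ p=26, q=3
…
i=5: a=16 ⇒ p=714, q=83
…
i=7: a=1 ⇒ p=1471, q=171
i=8: a=1 ⇒ p=2228, q=259
i=9: a=1 ⇒ p=3699, q=430
→ (3699, 430).  Check: 3699²=13682601, 74·430²=13682600, difference 1.
n=2: (3699,430)∘(3699,430) = (3699·3699+74·430·430, 3699·430+430·3699) = (27365201,3181140)
n=3: (27365201,3181140)∘(3699,430) = (3699·27365201+74·430·3181140, 3699·3181140+430·27365201) = (202447753299,23534073290)

3699 430
27365201 3181140
202447753299 23534073290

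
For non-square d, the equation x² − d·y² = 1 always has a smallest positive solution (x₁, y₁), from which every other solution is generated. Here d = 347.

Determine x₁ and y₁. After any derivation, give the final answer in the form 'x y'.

d=347: √d = [18; 1,1,1,2,4,…,1,1,36] (ℓ=14, even), read p_13/q_13
step 0: (18, 1)  from 18·(1,0) + (0,1)
step 1: (19, 1)  from 1·(18,1) + (1,0)
…
step 4: (149, 8)  from 2·(56,3) + (37,2)
step 5: (652, 35)  from 4·(149,8) + (56,3)
step 6: (801, 43)  from 1·(652,35) + (149,8)
step 7: (14269, 766)  from 17·(801,43) + (652,35)
step 8: (15070, 809)  from 1·(14269,766) + (801,43)
step 9: (74549, 4002)  from 4·(15070,809) + (14269,766)
step 10: (164168, 8813)  from 2·(74549,4002) + (15070,809)
step 11: (238717, 12815)  from 1·(164168,8813) + (74549,4002)
step 12: (402885, 21628)  from 1·(238717,12815) + (164168,8813)
step 13: (641602, 34443)  from 1·(402885,21628) + (238717,12815)
→ (641602, 34443).  Check: 641602²=411653126404, 347·34443²=411653126403, difference 1.

641602 34443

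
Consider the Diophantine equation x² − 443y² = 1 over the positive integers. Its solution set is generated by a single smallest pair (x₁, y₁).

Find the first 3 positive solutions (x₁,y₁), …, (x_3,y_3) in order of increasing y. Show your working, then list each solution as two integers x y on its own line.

442 21
390727 18564
345402226 16410555

√443 = [21; 21,42, …], period ℓ=2 (even) → k=1
i=0: a=21 ⇒ p=21, q=1
i=1: a=21 ⇒ p=442, q=21
fundamental: x₁=442, y₁=21  (since 195364 − 443·441 = 1)
(442+21√443)^2 = 390727 + 18564√443
(442+21√443)^3 = 345402226 + 16410555√443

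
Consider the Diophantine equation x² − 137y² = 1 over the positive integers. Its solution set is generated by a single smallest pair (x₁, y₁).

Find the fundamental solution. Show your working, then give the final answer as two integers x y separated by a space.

6083073 519712

[11; 1,2,2,1,1,2,2,1,22] for √137; ℓ=9 ⇒ convergent index 17
k=0  a_k=11  p_k/q_k = 11/1
k=1  a_k=1  p_k/q_k = 12/1
…
k=3  a_k=2  p_k/q_k = 82/7
k=4  a_k=1  p_k/q_k = 117/10
…
k=6  a_k=2  p_k/q_k = 515/44
k=7  a_k=2  p_k/q_k = 1229/105
k=8  a_k=1  p_k/q_k = 1744/149
k=9  a_k=22  p_k/q_k = 39597/3383
k=10  a_k=1  p_k/q_k = 41341/3532
k=11  a_k=2  p_k/q_k = 122279/10447
k=12  a_k=2  p_k/q_k = 285899/24426
k=13  a_k=1  p_k/q_k = 408178/34873
k=14  a_k=1  p_k/q_k = 694077/59299
k=15  a_k=2  p_k/q_k = 1796332/153471
k=16  a_k=2  p_k/q_k = 4286741/366241
k=17  a_k=1  p_k/q_k = 6083073/519712
(x₁, y₁) = (6083073, 519712);  6083073² − 137·519712² = 1 ✓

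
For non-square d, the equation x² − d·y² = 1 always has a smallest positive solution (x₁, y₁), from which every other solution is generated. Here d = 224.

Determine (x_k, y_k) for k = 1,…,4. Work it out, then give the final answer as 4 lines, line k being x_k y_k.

15 1
449 30
13455 899
403201 26940

√224 = [14; 1,28, …], period ℓ=2 (even) → k=1
a_0=14:  p_0=14·1+0=14,  q_0=14·0+1=1
a_1=1:  p_1=1·14+1=15,  q_1=1·1+0=1
(x₁, y₁) = (15, 1);  15² − 224·1² = 1 ✓
(x_2, y_2) = (15·15 + 224·1·1, 15·1 + 1·15) = (449, 30)
(x_3, y_3) = (15·449 + 224·1·30, 15·30 + 1·449) = (13455, 899)
(x_4, y_4) = (15·13455 + 224·1·899, 15·899 + 1·13455) = (403201, 26940)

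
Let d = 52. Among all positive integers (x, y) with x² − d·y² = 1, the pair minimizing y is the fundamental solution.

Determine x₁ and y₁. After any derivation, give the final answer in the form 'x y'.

[7; 4,1,2,1,4,14] for √52; ℓ=6 ⇒ convergent index 5
k=0  a_k=7  p_k/q_k = 7/1
…
k=2  a_k=1  p_k/q_k = 36/5
k=3  a_k=2  p_k/q_k = 101/14
k=4  a_k=1  p_k/q_k = 137/19
k=5  a_k=4  p_k/q_k = 649/90
(x₁, y₁) = (649, 90);  649² − 52·90² = 1 ✓

649 90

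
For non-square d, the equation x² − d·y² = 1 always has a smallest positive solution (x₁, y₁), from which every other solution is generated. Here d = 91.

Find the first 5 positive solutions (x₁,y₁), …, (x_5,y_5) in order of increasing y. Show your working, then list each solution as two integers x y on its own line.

1574 165
4954951 519420
15598184174 1635133995
49103078824801 5147401296840
154576476542289374 16204017647318325

√91 → a₀=9, period (1,1,5,1,5,1,1,18); ℓ=8 even so k=7
k=0  a_k=9  p_k/q_k = 9/1
k=1  a_k=1  p_k/q_k = 10/1
k=2  a_k=1  p_k/q_k = 19/2
…
k=5  a_k=5  p_k/q_k = 725/76
k=6  a_k=1  p_k/q_k = 849/89
k=7  a_k=1  p_k/q_k = 1574/165
→ (1574, 165).  Check: 1574²=2477476, 91·165²=2477475, difference 1.
(1574+165√91)^2 = 4954951 + 519420√91
(1574+165√91)^3 = 15598184174 + 1635133995√91
(1574+165√91)^4 = 49103078824801 + 5147401296840√91
(1574+165√91)^5 = 154576476542289374 + 16204017647318325√91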